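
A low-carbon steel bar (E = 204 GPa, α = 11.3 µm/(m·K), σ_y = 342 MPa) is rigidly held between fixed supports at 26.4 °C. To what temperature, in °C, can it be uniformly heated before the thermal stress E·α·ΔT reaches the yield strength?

E·α·ΔT = 342.0 MPa ⇒ ΔT = 342.0 / (204.0×10³ × 11.3×10⁻⁶) = 148.4 K.
T = 26.4 + 148.4 = 174.8 °C.

175 °C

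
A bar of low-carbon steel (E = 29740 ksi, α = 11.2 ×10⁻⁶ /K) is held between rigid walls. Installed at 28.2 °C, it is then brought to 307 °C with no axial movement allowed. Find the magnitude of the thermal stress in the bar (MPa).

E = 29740 ksi = 205.1 GPa.
ΔT = 278.8 K. Constrained thermal stress σ = E·α·ΔT = 205.1×10³ MPa × 11.2×10⁻⁶ × 278.8 = 640 MPa (compressive).

640 MPa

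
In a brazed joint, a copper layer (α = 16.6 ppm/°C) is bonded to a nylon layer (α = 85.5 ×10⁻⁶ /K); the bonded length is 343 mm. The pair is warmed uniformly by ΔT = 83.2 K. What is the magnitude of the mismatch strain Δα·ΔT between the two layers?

Δα = |16.6 − 85.5|×10⁻⁶/K = 68.9×10⁻⁶/K.
Mismatch strain = Δα·ΔT = 68.9×10⁻⁶ × 83.2 = 5.73×10⁻³.

5.73×10⁻³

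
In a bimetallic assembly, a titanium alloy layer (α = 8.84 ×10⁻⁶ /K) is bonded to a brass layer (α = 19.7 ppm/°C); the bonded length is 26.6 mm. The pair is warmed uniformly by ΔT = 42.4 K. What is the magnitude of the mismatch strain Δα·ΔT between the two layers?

4.60×10⁻⁴

Δα = |8.84 − 19.7|×10⁻⁶/K = 10.9×10⁻⁶/K.
Mismatch strain = Δα·ΔT = 10.9×10⁻⁶ × 42.4 = 4.60×10⁻⁴.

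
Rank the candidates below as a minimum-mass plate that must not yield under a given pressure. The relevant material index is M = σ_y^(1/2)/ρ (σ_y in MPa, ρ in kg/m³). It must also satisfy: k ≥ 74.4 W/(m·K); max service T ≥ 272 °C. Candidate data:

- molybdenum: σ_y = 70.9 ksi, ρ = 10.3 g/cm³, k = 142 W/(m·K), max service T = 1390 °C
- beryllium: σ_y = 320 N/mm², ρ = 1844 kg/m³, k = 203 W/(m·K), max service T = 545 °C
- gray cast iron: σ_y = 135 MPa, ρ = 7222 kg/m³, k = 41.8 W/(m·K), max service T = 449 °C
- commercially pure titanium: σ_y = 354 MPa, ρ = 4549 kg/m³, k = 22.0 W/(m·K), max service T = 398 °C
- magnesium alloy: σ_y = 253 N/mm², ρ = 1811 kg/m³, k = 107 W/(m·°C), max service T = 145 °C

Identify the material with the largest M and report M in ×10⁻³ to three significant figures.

beryllium, M = 9.70×10⁻³

Screen on constraints: k ≥ 74.4 W/(m·K); max service T ≥ 272 °C. Survivors: molybdenum, beryllium.
Normalizing units and computing the index:
  molybdenum: σ_y = 488.8 MPa, ρ = 10300 kg/m³
  beryllium: σ_y = 320.0 MPa, ρ = 1844 kg/m³
  beryllium: M = 9.70×10⁻³
  molybdenum: M = 2.15×10⁻³
The maximum is for beryllium.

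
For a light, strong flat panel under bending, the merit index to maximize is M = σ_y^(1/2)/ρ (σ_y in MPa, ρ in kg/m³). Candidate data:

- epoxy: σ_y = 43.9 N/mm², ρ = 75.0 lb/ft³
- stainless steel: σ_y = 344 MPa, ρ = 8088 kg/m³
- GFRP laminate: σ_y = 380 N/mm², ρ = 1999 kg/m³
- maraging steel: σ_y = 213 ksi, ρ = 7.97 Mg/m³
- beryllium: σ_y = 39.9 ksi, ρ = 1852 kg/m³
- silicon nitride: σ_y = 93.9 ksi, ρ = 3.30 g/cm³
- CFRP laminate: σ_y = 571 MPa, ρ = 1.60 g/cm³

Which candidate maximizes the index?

In SI units:
  epoxy: σ_y = 43.90 MPa, ρ = 1201 kg/m³
  stainless steel: σ_y = 344.0 MPa, ρ = 8088 kg/m³
  GFRP laminate: σ_y = 380.0 MPa, ρ = 1999 kg/m³
  maraging steel: σ_y = 1469 MPa, ρ = 7970 kg/m³
  beryllium: σ_y = 275.1 MPa, ρ = 1852 kg/m³
  silicon nitride: σ_y = 647.4 MPa, ρ = 3300 kg/m³
  CFRP laminate: σ_y = 571.0 MPa, ρ = 1600 kg/m³
  CFRP laminate: M = 14.9×10⁻³
  GFRP laminate: M = 9.75×10⁻³
  beryllium: M = 8.96×10⁻³
  silicon nitride: M = 7.71×10⁻³
  epoxy: M = 5.52×10⁻³
  maraging steel: M = 4.81×10⁻³
  stainless steel: M = 2.29×10⁻³
The maximum is for CFRP laminate.

CFRP laminate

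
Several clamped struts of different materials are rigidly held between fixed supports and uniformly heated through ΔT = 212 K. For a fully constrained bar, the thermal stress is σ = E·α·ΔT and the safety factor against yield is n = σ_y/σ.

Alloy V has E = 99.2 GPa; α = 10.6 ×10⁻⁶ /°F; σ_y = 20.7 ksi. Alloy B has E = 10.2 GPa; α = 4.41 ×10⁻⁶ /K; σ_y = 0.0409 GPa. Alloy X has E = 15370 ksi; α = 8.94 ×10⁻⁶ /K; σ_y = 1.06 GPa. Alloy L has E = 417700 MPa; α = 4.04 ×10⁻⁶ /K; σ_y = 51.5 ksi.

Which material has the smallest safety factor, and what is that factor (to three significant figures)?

alloy V, n = 0.356

Per material, after unit conversion:
  alloy V: E = 99.20, α = 19.1, σ_y = 142.7 → σ = 401 MPa, n = 0.356
  alloy B: E = 10.20, α = 4.41, σ_y = 40.90 → σ = 9.54 MPa, n = 4.29
  alloy X: E = 106.0, α = 8.94, σ_y = 1060 → σ = 201 MPa, n = 5.28
  alloy L: E = 417.7, α = 4.04, σ_y = 355.1 → σ = 358 MPa, n = 0.993
Smallest n: alloy V with n = 0.356.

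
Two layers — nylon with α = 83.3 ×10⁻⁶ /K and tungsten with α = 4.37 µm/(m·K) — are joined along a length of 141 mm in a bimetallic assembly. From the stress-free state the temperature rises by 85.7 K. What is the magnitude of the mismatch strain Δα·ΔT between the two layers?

6.76×10⁻³

Δα = |83.3 − 4.37|×10⁻⁶/K = 78.9×10⁻⁶/K.
Mismatch strain = Δα·ΔT = 78.9×10⁻⁶ × 85.7 = 6.76×10⁻³.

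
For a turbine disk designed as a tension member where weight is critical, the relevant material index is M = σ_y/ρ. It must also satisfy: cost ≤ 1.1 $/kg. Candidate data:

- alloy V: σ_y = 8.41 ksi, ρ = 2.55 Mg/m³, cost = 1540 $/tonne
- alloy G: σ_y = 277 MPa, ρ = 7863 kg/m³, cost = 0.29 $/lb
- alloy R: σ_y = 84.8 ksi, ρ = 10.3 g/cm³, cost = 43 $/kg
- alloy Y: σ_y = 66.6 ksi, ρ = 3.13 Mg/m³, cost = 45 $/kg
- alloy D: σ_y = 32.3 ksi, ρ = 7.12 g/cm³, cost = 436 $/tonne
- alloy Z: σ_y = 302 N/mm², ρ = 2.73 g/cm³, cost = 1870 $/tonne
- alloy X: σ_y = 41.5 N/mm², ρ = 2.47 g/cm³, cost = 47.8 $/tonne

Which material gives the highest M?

Screen on constraints: cost ≤ 1.1 $/kg. Survivors: alloy G, alloy D, alloy X.
Normalizing units and computing the index:
  alloy G: σ_y = 277.0 MPa, ρ = 7863 kg/m³
  alloy D: σ_y = 222.7 MPa, ρ = 7120 kg/m³
  alloy X: σ_y = 41.50 MPa, ρ = 2470 kg/m³
  alloy G: M = 35.2 kN·m/kg
  alloy D: M = 31.3 kN·m/kg
  alloy X: M = 16.8 kN·m/kg
Alloy G ranks first.

alloy G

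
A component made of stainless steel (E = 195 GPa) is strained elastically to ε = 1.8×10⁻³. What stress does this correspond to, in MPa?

351 MPa

σ = E·ε = 195000 MPa × 1.8×10⁻³ = 351 MPa.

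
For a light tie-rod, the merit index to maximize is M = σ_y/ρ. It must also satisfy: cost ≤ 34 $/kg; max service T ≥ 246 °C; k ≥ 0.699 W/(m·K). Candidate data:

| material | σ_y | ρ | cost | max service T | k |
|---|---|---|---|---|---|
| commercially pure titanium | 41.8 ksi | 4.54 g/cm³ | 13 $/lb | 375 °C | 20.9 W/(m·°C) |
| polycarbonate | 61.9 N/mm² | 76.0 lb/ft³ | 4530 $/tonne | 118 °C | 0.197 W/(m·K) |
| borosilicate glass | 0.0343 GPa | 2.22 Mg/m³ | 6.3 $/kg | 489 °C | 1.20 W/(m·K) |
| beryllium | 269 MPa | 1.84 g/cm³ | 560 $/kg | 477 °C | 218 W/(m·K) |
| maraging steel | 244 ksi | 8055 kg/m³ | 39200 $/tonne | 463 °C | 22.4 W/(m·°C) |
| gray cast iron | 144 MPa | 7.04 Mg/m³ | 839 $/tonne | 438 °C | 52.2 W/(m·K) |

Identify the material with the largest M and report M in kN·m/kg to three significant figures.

Screen on constraints: cost ≤ 34 $/kg; max service T ≥ 246 °C; k ≥ 0.699 W/(m·K). Survivors: commercially pure titanium, borosilicate glass, gray cast iron.
In SI units:
  commercially pure titanium: σ_y = 288.2 MPa, ρ = 4540 kg/m³
  borosilicate glass: σ_y = 34.30 MPa, ρ = 2220 kg/m³
  gray cast iron: σ_y = 144.0 MPa, ρ = 7040 kg/m³
  commercially pure titanium: M = 63.5 kN·m/kg
  gray cast iron: M = 20.5 kN·m/kg
  borosilicate glass: M = 15.5 kN·m/kg
Commercially pure titanium has the largest M.

commercially pure titanium, M = 63.5 kN·m/kg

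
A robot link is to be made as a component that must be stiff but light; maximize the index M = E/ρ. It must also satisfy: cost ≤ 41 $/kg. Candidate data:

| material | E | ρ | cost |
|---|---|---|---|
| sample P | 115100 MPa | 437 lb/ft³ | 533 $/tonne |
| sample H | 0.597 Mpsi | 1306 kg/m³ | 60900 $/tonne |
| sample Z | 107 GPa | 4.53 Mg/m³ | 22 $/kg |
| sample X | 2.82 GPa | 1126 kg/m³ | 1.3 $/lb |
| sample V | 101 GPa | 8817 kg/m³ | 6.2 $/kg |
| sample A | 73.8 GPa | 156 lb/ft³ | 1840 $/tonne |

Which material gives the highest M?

Screen on constraints: cost ≤ 41 $/kg. Survivors: sample P, sample Z, sample X, sample V, sample A.
After converting to SI:
  sample P: E = 115.1 GPa, ρ = 7000 kg/m³
  sample Z: E = 107.0 GPa, ρ = 4530 kg/m³
  sample X: E = 2.820 GPa, ρ = 1126 kg/m³
  sample V: E = 101.0 GPa, ρ = 8817 kg/m³
  sample A: E = 73.80 GPa, ρ = 2499 kg/m³
  sample A: M = 29.5 MN·m/kg
  sample Z: M = 23.6 MN·m/kg
  sample P: M = 16.4 MN·m/kg
  sample V: M = 11.5 MN·m/kg
  sample X: M = 2.50 MN·m/kg
Sample A has the largest M.

sample A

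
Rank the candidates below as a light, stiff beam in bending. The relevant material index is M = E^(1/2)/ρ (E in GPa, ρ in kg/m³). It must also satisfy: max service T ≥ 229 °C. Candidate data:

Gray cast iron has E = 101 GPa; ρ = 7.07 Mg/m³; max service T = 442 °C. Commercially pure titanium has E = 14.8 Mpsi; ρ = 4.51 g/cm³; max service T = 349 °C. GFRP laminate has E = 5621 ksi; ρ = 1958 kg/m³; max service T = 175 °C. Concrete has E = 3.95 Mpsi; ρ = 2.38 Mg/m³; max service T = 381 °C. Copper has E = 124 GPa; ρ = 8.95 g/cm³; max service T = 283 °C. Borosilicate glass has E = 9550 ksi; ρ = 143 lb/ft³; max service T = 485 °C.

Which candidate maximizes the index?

borosilicate glass

Screen on constraints: max service T ≥ 229 °C. Survivors: gray cast iron, commercially pure titanium, concrete, copper, borosilicate glass.
Normalizing units and computing the index:
  gray cast iron: E = 101.0 GPa, ρ = 7070 kg/m³
  commercially pure titanium: E = 102.0 GPa, ρ = 4510 kg/m³
  concrete: E = 27.23 GPa, ρ = 2380 kg/m³
  copper: E = 124.0 GPa, ρ = 8950 kg/m³
  borosilicate glass: E = 65.84 GPa, ρ = 2291 kg/m³
  borosilicate glass: M = 3.54×10⁻³
  commercially pure titanium: M = 2.24×10⁻³
  concrete: M = 2.19×10⁻³
  gray cast iron: M = 1.42×10⁻³
  copper: M = 1.24×10⁻³
Highest index: borosilicate glass.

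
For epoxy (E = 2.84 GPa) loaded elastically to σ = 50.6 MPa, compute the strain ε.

ε = σ/E = 50.6 / 2840 = 0.0178.

0.0178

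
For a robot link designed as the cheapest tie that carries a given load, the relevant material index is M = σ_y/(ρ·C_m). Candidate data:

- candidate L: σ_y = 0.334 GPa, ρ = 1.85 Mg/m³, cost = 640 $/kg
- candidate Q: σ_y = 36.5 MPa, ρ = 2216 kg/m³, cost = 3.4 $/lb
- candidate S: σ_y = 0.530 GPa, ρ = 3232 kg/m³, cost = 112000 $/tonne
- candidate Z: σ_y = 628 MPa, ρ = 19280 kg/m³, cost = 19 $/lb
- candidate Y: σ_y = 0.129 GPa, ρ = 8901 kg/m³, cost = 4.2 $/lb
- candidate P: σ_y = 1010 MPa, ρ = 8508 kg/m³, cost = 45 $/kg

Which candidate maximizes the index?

candidate P

Putting every candidate on a common basis:
  candidate L: σ_y = 334.0 MPa, ρ = 1850 kg/m³, cost = 640.0 $/kg
  candidate Q: σ_y = 36.50 MPa, ρ = 2216 kg/m³, cost = 7.496 $/kg
  candidate S: σ_y = 530.0 MPa, ρ = 3232 kg/m³, cost = 112.0 $/kg
  candidate Z: σ_y = 628.0 MPa, ρ = 19280 kg/m³, cost = 41.89 $/kg
  candidate Y: σ_y = 129.0 MPa, ρ = 8901 kg/m³, cost = 9.259 $/kg
  candidate P: σ_y = 1010 MPa, ρ = 8508 kg/m³, cost = 45.00 $/kg
  candidate P: M = 2.64 kN·m per $
  candidate Q: M = 2.20 kN·m per $
  candidate Y: M = 1.57 kN·m per $
  candidate S: M = 1.46 kN·m per $
  candidate Z: M = 0.778 kN·m per $
  candidate L: M = 0.282 kN·m per $
The maximum is for candidate P.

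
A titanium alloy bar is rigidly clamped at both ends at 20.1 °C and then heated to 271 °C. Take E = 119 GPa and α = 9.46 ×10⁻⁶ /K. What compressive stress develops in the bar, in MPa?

ΔT = 250.9 K. Constrained thermal stress σ = E·α·ΔT = 119.0×10³ MPa × 9.46×10⁻⁶ × 250.9 = 282 MPa (compressive).

282 MPa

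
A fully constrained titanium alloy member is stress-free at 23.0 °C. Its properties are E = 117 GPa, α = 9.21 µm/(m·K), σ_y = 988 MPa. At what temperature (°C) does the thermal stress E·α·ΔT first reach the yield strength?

940 °C

E·α·ΔT = 988.0 MPa ⇒ ΔT = 988.0 / (117.0×10³ × 9.21×10⁻⁶) = 916.9 K.
T = 23.0 + 916.9 = 939.9 °C.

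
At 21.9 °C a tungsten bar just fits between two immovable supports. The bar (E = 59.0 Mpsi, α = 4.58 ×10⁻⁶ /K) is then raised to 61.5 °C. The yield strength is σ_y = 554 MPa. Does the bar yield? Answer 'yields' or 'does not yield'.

does not yield

E = 59.0 Mpsi = 406.8 GPa.
ΔT = 39.60 K. Constrained thermal stress σ = E·α·ΔT = 406.8×10³ MPa × 4.58×10⁻⁶ × 39.60 = 73.8 MPa (compressive).
Compare to σ_y = 554 MPa: σ < σ_y, so it does not yield.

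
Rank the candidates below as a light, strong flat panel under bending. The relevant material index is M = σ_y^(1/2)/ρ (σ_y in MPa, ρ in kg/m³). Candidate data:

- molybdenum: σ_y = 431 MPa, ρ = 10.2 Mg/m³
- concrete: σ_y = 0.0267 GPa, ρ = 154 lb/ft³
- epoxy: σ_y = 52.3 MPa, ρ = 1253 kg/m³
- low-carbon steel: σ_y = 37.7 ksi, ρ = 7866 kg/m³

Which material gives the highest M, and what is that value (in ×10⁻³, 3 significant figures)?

Putting every candidate on a common basis:
  molybdenum: σ_y = 431.0 MPa, ρ = 10200 kg/m³
  concrete: σ_y = 26.70 MPa, ρ = 2467 kg/m³
  epoxy: σ_y = 52.30 MPa, ρ = 1253 kg/m³
  low-carbon steel: σ_y = 259.9 MPa, ρ = 7866 kg/m³
  epoxy: M = 5.77×10⁻³
  concrete: M = 2.09×10⁻³
  low-carbon steel: M = 2.05×10⁻³
  molybdenum: M = 2.04×10⁻³
Epoxy has the largest M.

epoxy, M = 5.77×10⁻³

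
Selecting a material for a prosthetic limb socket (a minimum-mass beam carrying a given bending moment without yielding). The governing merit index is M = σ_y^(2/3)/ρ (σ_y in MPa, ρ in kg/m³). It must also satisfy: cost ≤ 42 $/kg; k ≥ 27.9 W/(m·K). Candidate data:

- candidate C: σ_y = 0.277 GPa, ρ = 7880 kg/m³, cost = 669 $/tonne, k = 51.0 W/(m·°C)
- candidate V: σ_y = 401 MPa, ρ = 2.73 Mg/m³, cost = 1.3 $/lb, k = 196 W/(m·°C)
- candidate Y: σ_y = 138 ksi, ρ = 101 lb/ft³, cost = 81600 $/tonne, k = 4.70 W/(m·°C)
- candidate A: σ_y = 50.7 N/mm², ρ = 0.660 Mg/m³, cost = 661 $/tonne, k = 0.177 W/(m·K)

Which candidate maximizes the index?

candidate V

Screen on constraints: cost ≤ 42 $/kg; k ≥ 27.9 W/(m·K). Survivors: candidate C, candidate V.
In SI units:
  candidate C: σ_y = 277.0 MPa, ρ = 7880 kg/m³
  candidate V: σ_y = 401.0 MPa, ρ = 2730 kg/m³
  candidate V: M = 19.9×10⁻³
  candidate C: M = 5.39×10⁻³
Candidate V has the largest M.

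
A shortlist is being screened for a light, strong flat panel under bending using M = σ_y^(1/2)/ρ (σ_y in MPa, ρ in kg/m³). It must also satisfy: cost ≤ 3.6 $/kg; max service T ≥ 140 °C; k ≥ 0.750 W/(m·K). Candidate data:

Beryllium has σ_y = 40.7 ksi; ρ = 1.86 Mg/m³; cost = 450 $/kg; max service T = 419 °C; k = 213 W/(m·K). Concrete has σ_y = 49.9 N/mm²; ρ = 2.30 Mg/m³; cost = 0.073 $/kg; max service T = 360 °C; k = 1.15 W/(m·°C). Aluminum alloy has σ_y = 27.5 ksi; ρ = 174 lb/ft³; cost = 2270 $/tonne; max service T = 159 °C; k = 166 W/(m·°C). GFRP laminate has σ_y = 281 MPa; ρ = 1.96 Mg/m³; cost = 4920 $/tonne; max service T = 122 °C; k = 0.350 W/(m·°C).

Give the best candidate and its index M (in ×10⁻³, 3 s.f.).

Screen on constraints: cost ≤ 3.6 $/kg; max service T ≥ 140 °C; k ≥ 0.750 W/(m·K). Survivors: concrete, aluminum alloy.
In SI units:
  concrete: σ_y = 49.90 MPa, ρ = 2300 kg/m³
  aluminum alloy: σ_y = 189.6 MPa, ρ = 2787 kg/m³
  aluminum alloy: M = 4.94×10⁻³
  concrete: M = 3.07×10⁻³
Highest index: aluminum alloy.

aluminum alloy, M = 4.94×10⁻³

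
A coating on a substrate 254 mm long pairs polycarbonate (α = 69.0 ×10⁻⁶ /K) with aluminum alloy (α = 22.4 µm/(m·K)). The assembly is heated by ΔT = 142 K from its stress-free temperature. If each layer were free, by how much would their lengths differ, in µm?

1680 µm

Δα = |69.0 − 22.4|×10⁻⁶/K = 46.6×10⁻⁶/K.
ΔL_mismatch = Δα·L·ΔT = 46.6×10⁻⁶ × 254.0 mm × 142.0 K = 1680 µm.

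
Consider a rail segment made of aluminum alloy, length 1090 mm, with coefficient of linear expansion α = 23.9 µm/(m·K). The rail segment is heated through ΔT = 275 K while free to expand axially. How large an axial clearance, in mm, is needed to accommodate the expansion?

ΔL = α·L₀·ΔT = 23.9×10⁻⁶ × 1090 mm × 275.0 K = 7.16 mm.

7.16 mm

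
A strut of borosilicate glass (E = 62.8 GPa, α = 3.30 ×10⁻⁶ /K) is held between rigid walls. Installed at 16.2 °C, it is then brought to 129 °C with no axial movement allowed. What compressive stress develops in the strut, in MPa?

23.4 MPa

ΔT = 112.8 K. Constrained thermal stress σ = E·α·ΔT = 62.80×10³ MPa × 3.30×10⁻⁶ × 112.8 = 23.4 MPa (compressive).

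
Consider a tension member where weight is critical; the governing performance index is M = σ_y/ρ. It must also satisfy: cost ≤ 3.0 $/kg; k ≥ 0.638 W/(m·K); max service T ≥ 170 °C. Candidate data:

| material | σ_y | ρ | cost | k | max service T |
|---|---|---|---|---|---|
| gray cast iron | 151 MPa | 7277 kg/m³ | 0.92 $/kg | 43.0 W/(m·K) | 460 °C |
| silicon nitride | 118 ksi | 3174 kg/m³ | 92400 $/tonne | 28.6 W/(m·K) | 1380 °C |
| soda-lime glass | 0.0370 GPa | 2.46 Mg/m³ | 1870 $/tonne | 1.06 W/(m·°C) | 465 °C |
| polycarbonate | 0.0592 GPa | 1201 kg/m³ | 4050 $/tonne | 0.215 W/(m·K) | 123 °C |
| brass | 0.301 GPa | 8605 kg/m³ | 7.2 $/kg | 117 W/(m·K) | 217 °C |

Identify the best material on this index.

gray cast iron

Screen on constraints: cost ≤ 3.0 $/kg; k ≥ 0.638 W/(m·K); max service T ≥ 170 °C. Survivors: gray cast iron, soda-lime glass.
In SI units:
  gray cast iron: σ_y = 151.0 MPa, ρ = 7277 kg/m³
  soda-lime glass: σ_y = 37.00 MPa, ρ = 2460 kg/m³
  gray cast iron: M = 20.8 kN·m/kg
  soda-lime glass: M = 15.0 kN·m/kg
Highest index: gray cast iron.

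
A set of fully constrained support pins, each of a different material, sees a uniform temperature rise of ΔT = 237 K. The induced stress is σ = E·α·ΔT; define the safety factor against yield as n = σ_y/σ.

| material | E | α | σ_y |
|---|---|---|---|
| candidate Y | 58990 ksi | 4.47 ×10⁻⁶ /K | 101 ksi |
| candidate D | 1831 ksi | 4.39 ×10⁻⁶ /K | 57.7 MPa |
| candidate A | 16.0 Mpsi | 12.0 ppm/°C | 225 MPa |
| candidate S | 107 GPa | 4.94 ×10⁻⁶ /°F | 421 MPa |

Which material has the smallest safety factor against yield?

candidate A

With everything in SI (GPa, ×10⁻⁶/K, MPa):
  candidate Y: E = 406.7, α = 4.47, σ_y = 696.4 → σ = 431 MPa, n = 1.62
  candidate D: E = 12.62, α = 4.39, σ_y = 57.70 → σ = 13.1 MPa, n = 4.39
  candidate A: E = 110.3, α = 12.0, σ_y = 225.0 → σ = 314 MPa, n = 0.717
  candidate S: E = 107.0, α = 8.89, σ_y = 421.0 → σ = 225 MPa, n = 1.87
Smallest n: candidate A with n = 0.717.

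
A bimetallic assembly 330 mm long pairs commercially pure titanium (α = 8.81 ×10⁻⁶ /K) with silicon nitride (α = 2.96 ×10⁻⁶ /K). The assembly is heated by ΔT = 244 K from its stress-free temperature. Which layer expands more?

α(commercially pure titanium) = 8.81×10⁻⁶/K vs α(silicon nitride) = 2.96×10⁻⁶/K.
Higher α expands more for the same ΔT: commercially pure titanium.

commercially pure titanium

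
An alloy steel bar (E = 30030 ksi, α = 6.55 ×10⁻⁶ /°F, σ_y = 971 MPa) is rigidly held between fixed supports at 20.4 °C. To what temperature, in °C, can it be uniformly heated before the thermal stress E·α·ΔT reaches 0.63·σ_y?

E = 30030 ksi = 207.0 GPa.
α = 6.55×10⁻⁶/°F × 9/5 = 11.8×10⁻⁶/K.
E·α·ΔT = 611.7 MPa ⇒ ΔT = 611.7 / (207.0×10³ × 11.8×10⁻⁶) = 250.6 K.
T = 20.4 + 250.6 = 271.0 °C.

271 °C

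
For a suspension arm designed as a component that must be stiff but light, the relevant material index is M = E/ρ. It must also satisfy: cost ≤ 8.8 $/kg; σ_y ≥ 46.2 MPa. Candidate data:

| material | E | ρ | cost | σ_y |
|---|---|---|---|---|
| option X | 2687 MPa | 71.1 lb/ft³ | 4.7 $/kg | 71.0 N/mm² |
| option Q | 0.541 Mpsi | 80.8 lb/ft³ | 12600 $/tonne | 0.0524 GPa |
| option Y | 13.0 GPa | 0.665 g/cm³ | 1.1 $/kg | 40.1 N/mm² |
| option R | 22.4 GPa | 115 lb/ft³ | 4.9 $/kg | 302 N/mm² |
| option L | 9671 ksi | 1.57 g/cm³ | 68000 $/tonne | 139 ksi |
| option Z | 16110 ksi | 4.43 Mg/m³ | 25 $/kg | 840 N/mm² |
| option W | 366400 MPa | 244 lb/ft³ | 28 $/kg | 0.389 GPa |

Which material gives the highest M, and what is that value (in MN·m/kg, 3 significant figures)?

Screen on constraints: cost ≤ 8.8 $/kg; σ_y ≥ 46.2 MPa. Survivors: option X, option R.
After converting to SI:
  option X: E = 2.687 GPa, ρ = 1139 kg/m³
  option R: E = 22.40 GPa, ρ = 1842 kg/m³
  option R: M = 12.2 MN·m/kg
  option X: M = 2.36 MN·m/kg
Option R has the largest M.

option R, M = 12.2 MN·m/kg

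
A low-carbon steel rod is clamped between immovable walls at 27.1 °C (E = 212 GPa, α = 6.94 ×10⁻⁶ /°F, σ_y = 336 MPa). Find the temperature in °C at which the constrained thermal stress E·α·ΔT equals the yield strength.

α = 6.94×10⁻⁶/°F × 9/5 = 12.5×10⁻⁶/K.
E·α·ΔT = 336.0 MPa ⇒ ΔT = 336.0 / (212.0×10³ × 12.5×10⁻⁶) = 126.9 K.
T = 27.1 + 126.9 = 154.0 °C.

154 °C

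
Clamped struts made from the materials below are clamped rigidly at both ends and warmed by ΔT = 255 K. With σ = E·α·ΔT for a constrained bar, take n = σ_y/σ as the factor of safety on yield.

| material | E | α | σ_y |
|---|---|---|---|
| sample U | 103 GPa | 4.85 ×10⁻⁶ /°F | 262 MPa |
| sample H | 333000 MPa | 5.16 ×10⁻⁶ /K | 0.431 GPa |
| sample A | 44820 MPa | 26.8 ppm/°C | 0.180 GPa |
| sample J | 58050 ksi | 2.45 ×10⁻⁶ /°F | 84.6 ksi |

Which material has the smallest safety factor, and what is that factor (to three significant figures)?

Converting E to GPa, α to ×10⁻⁶/K, σ_y to MPa, then σ and n for each:
  sample U: E = 103.0, α = 8.73, σ_y = 262.0 → σ = 229 MPa, n = 1.14
  sample H: E = 333.0, α = 5.16, σ_y = 431.0 → σ = 438 MPa, n = 0.984
  sample A: E = 44.82, α = 26.8, σ_y = 180.0 → σ = 306 MPa, n = 0.588
  sample J: E = 400.2, α = 4.41, σ_y = 583.3 → σ = 450 MPa, n = 1.30
Sample A has the lowest safety factor, n = 0.588.

sample A, n = 0.588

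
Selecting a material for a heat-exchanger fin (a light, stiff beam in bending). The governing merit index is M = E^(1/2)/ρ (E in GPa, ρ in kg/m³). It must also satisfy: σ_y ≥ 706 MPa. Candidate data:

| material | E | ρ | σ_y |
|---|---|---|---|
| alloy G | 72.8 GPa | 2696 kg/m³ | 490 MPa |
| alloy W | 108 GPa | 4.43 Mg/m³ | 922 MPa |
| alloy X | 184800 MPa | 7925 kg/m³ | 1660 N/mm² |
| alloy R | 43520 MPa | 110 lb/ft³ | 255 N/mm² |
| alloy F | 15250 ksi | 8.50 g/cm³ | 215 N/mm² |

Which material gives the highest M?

alloy W

Screen on constraints: σ_y ≥ 706 MPa. Survivors: alloy W, alloy X.
After converting to SI:
  alloy W: E = 108.0 GPa, ρ = 4430 kg/m³
  alloy X: E = 184.8 GPa, ρ = 7925 kg/m³
  alloy W: M = 2.35×10⁻³
  alloy X: M = 1.72×10⁻³
Highest index: alloy W.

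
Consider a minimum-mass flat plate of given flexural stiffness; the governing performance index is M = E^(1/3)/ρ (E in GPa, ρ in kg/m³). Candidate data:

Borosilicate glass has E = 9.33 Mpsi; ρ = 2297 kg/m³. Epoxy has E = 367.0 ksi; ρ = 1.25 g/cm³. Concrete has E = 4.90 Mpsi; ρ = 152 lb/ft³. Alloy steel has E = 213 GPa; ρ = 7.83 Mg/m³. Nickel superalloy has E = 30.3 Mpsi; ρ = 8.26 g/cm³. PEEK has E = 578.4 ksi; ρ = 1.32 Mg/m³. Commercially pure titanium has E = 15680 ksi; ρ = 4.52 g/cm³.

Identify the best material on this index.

Putting every candidate on a common basis:
  borosilicate glass: E = 64.33 GPa, ρ = 2297 kg/m³
  epoxy: E = 2.530 GPa, ρ = 1250 kg/m³
  concrete: E = 33.78 GPa, ρ = 2435 kg/m³
  alloy steel: E = 213.0 GPa, ρ = 7830 kg/m³
  nickel superalloy: E = 208.9 GPa, ρ = 8260 kg/m³
  PEEK: E = 3.988 GPa, ρ = 1320 kg/m³
  commercially pure titanium: E = 108.1 GPa, ρ = 4520 kg/m³
  borosilicate glass: M = 1.74×10⁻³
  concrete: M = 1.33×10⁻³
  PEEK: M = 1.20×10⁻³
  epoxy: M = 1.09×10⁻³
  commercially pure titanium: M = 1.05×10⁻³
  alloy steel: M = 0.763×10⁻³
  nickel superalloy: M = 0.718×10⁻³
The maximum is for borosilicate glass.

borosilicate glass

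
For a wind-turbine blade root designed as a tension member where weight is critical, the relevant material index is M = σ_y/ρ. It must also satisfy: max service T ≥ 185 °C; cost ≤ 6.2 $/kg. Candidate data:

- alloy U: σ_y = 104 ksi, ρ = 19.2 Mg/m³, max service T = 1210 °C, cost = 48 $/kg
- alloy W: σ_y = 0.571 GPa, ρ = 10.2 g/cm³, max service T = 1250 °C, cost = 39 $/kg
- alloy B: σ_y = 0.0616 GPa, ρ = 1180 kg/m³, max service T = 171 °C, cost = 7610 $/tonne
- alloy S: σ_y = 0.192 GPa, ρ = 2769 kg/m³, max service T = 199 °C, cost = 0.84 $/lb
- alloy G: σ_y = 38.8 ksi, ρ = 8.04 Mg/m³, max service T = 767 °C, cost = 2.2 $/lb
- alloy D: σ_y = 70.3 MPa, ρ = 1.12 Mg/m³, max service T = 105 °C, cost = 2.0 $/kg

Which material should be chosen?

alloy S

Screen on constraints: max service T ≥ 185 °C; cost ≤ 6.2 $/kg. Survivors: alloy S, alloy G.
After converting to SI:
  alloy S: σ_y = 192.0 MPa, ρ = 2769 kg/m³
  alloy G: σ_y = 267.5 MPa, ρ = 8040 kg/m³
  alloy S: M = 69.3 kN·m/kg
  alloy G: M = 33.3 kN·m/kg
Alloy S ranks first.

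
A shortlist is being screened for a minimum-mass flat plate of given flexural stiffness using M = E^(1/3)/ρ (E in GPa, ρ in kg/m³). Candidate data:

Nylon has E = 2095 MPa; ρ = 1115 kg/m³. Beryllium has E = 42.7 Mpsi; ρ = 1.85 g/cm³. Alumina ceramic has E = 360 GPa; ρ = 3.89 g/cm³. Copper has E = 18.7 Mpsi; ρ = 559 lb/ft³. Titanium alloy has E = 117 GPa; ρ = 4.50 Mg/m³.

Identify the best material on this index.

beryllium

In SI units:
  nylon: E = 2.095 GPa, ρ = 1115 kg/m³
  beryllium: E = 294.4 GPa, ρ = 1850 kg/m³
  alumina ceramic: E = 360.0 GPa, ρ = 3890 kg/m³
  copper: E = 128.9 GPa, ρ = 8954 kg/m³
  titanium alloy: E = 117.0 GPa, ρ = 4500 kg/m³
  beryllium: M = 3.60×10⁻³
  alumina ceramic: M = 1.83×10⁻³
  nylon: M = 1.15×10⁻³
  titanium alloy: M = 1.09×10⁻³
  copper: M = 0.564×10⁻³
Beryllium ranks first.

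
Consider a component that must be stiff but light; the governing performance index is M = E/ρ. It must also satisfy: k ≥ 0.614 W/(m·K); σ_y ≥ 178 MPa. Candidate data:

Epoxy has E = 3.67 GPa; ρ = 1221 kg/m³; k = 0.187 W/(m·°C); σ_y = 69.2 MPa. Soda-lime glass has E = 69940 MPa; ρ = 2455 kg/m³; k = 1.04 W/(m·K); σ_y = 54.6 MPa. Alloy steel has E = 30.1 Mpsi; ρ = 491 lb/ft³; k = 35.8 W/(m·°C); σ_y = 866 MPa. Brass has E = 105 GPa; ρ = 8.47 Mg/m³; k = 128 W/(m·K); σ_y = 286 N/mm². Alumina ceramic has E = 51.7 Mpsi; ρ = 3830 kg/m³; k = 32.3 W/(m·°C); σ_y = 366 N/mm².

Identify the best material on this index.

Screen on constraints: k ≥ 0.614 W/(m·K); σ_y ≥ 178 MPa. Survivors: alloy steel, brass, alumina ceramic.
In SI units:
  alloy steel: E = 207.5 GPa, ρ = 7865 kg/m³
  brass: E = 105.0 GPa, ρ = 8470 kg/m³
  alumina ceramic: E = 356.5 GPa, ρ = 3830 kg/m³
  alumina ceramic: M = 93.1 MN·m/kg
  alloy steel: M = 26.4 MN·m/kg
  brass: M = 12.4 MN·m/kg
The maximum is for alumina ceramic.

alumina ceramic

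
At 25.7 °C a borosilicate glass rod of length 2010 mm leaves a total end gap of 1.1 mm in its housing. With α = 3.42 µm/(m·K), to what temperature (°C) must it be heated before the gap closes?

186 °C

α·L₀·ΔT = 1.1 mm ⇒ ΔT = 1.1 / (3.42×10⁻⁶ × 2010.0) = 160.0 K.
T = 25.7 + 160.0 = 185.7 °C.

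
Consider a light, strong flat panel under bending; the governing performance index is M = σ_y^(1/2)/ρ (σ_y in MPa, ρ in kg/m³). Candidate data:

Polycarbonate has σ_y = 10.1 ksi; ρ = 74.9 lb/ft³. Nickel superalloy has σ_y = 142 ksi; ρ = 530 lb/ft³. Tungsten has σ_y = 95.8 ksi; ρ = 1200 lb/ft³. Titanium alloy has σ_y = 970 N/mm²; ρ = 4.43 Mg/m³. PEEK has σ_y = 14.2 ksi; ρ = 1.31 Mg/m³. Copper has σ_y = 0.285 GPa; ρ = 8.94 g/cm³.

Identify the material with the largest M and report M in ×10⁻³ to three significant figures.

Putting every candidate on a common basis:
  polycarbonate: σ_y = 69.64 MPa, ρ = 1200 kg/m³
  nickel superalloy: σ_y = 979.1 MPa, ρ = 8490 kg/m³
  tungsten: σ_y = 660.5 MPa, ρ = 19220 kg/m³
  titanium alloy: σ_y = 970.0 MPa, ρ = 4430 kg/m³
  PEEK: σ_y = 97.91 MPa, ρ = 1310 kg/m³
  copper: σ_y = 285.0 MPa, ρ = 8940 kg/m³
  PEEK: M = 7.55×10⁻³
  titanium alloy: M = 7.03×10⁻³
  polycarbonate: M = 6.96×10⁻³
  nickel superalloy: M = 3.69×10⁻³
  copper: M = 1.89×10⁻³
  tungsten: M = 1.34×10⁻³
The maximum is for PEEK.

PEEK, M = 7.55×10⁻³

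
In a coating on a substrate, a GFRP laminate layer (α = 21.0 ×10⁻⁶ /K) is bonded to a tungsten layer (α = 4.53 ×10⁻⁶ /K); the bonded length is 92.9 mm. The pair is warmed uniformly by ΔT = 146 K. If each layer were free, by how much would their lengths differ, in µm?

Δα = |21.0 − 4.53|×10⁻⁶/K = 16.5×10⁻⁶/K.
ΔL_mismatch = Δα·L·ΔT = 16.5×10⁻⁶ × 92.9 mm × 146.0 K = 223 µm.

223 µm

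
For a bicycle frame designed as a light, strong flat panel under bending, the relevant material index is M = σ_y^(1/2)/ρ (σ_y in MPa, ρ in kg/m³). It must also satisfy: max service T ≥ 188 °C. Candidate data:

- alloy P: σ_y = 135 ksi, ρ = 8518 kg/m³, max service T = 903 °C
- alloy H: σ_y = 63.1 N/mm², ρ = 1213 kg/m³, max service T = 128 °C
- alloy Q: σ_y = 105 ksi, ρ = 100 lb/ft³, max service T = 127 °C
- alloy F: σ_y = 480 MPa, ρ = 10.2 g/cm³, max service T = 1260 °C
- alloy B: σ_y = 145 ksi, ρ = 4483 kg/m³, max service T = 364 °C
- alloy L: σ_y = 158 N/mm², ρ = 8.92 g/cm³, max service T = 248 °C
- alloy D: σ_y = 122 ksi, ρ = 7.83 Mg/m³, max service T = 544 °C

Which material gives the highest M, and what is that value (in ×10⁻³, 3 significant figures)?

Screen on constraints: max service T ≥ 188 °C. Survivors: alloy P, alloy F, alloy B, alloy L, alloy D.
Convert each candidate to consistent units, then evaluate M:
  alloy P: σ_y = 930.8 MPa, ρ = 8518 kg/m³
  alloy F: σ_y = 480.0 MPa, ρ = 10200 kg/m³
  alloy B: σ_y = 999.7 MPa, ρ = 4483 kg/m³
  alloy L: σ_y = 158.0 MPa, ρ = 8920 kg/m³
  alloy D: σ_y = 841.2 MPa, ρ = 7830 kg/m³
  alloy B: M = 7.05×10⁻³
  alloy D: M = 3.70×10⁻³
  alloy P: M = 3.58×10⁻³
  alloy F: M = 2.15×10⁻³
  alloy L: M = 1.41×10⁻³
The maximum is for alloy B.

alloy B, M = 7.05×10⁻³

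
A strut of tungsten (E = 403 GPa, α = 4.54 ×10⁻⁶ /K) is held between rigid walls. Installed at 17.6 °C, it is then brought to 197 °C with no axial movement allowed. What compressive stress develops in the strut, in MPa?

328 MPa

ΔT = 179.4 K. Constrained thermal stress σ = E·α·ΔT = 403.0×10³ MPa × 4.54×10⁻⁶ × 179.4 = 328 MPa (compressive).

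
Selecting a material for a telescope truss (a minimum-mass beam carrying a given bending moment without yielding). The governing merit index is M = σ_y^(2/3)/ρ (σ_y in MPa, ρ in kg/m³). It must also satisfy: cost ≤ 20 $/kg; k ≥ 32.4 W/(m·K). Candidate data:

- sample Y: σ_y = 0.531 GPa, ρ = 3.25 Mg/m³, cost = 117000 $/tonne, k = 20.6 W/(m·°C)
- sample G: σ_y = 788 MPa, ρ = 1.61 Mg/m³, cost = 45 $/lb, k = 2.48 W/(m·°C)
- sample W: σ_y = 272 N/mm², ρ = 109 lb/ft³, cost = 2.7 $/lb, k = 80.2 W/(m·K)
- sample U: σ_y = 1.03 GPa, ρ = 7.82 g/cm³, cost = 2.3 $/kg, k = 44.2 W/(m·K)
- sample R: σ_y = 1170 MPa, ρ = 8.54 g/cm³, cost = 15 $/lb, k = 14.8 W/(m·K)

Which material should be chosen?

Screen on constraints: cost ≤ 20 $/kg; k ≥ 32.4 W/(m·K). Survivors: sample W, sample U.
After converting to SI:
  sample W: σ_y = 272.0 MPa, ρ = 1746 kg/m³
  sample U: σ_y = 1030 MPa, ρ = 7820 kg/m³
  sample W: M = 24.0×10⁻³
  sample U: M = 13.0×10⁻³
Sample W has the largest M.

sample W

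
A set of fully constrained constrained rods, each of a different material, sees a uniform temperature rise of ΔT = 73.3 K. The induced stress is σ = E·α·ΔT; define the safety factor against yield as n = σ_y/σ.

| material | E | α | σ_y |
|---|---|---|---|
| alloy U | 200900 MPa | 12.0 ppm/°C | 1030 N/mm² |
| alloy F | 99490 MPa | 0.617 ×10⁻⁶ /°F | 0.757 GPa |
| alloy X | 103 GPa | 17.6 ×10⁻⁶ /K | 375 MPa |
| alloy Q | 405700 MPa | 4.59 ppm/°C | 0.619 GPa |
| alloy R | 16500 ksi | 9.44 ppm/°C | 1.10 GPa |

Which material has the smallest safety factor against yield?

alloy X

With everything in SI (GPa, ×10⁻⁶/K, MPa):
  alloy U: E = 200.9, α = 12.0, σ_y = 1030 → σ = 177 MPa, n = 5.83
  alloy F: E = 99.49, α = 1.11, σ_y = 757.0 → σ = 8.10 MPa, n = 93.5
  alloy X: E = 103.0, α = 17.6, σ_y = 375.0 → σ = 133 MPa, n = 2.82
  alloy Q: E = 405.7, α = 4.59, σ_y = 619.0 → σ = 136 MPa, n = 4.53
  alloy R: E = 113.8, α = 9.44, σ_y = 1100 → σ = 78.7 MPa, n = 14.0
Alloy X has the lowest safety factor, n = 2.82.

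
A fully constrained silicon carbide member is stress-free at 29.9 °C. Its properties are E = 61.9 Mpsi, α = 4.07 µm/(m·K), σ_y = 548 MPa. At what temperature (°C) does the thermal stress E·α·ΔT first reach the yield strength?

E = 61.9 Mpsi = 426.8 GPa.
E·α·ΔT = 548.0 MPa ⇒ ΔT = 548.0 / (426.8×10³ × 4.07×10⁻⁶) = 315.5 K.
T = 29.9 + 315.5 = 345.4 °C.

345 °C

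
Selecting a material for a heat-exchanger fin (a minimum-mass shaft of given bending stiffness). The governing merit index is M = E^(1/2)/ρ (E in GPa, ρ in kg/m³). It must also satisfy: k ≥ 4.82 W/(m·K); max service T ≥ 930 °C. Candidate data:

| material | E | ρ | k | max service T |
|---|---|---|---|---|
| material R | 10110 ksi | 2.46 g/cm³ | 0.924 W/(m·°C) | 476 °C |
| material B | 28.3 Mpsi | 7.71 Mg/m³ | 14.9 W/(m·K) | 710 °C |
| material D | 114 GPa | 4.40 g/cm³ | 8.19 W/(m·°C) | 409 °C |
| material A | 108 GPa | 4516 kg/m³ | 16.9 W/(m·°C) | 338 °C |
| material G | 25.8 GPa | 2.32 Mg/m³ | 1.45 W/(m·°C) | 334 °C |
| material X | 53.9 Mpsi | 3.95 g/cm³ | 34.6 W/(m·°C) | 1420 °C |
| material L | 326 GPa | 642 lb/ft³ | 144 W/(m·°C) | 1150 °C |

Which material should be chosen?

Screen on constraints: k ≥ 4.82 W/(m·K); max service T ≥ 930 °C. Survivors: material X, material L.
Convert each candidate to consistent units, then evaluate M:
  material X: E = 371.6 GPa, ρ = 3950 kg/m³
  material L: E = 326.0 GPa, ρ = 10280 kg/m³
  material X: M = 4.88×10⁻³
  material L: M = 1.76×10⁻³
The maximum is for material X.

material X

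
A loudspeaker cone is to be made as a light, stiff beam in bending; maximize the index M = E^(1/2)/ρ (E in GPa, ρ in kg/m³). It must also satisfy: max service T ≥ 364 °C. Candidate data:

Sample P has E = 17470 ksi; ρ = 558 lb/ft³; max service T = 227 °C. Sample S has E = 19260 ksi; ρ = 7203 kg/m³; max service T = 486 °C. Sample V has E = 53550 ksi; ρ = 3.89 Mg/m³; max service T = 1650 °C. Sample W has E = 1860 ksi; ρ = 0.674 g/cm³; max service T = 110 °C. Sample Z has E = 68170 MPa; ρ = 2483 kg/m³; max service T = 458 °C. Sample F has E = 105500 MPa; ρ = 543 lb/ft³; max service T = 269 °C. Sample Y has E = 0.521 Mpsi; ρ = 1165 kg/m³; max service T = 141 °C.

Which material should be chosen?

Screen on constraints: max service T ≥ 364 °C. Survivors: sample S, sample V, sample Z.
Putting every candidate on a common basis:
  sample S: E = 132.8 GPa, ρ = 7203 kg/m³
  sample V: E = 369.2 GPa, ρ = 3890 kg/m³
  sample Z: E = 68.17 GPa, ρ = 2483 kg/m³
  sample V: M = 4.94×10⁻³
  sample Z: M = 3.33×10⁻³
  sample S: M = 1.60×10⁻³
The maximum is for sample V.

sample V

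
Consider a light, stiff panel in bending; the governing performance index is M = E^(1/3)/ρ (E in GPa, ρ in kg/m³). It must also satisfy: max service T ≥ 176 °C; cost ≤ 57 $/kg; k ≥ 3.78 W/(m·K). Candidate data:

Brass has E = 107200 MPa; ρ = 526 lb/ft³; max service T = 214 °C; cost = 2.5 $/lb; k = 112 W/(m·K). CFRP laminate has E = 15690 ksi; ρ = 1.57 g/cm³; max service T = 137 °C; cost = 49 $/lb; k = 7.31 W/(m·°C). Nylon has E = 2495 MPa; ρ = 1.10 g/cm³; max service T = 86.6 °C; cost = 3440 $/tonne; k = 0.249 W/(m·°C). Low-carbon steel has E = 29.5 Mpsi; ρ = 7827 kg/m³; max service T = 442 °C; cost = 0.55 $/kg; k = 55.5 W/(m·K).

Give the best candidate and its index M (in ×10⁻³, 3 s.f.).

Screen on constraints: max service T ≥ 176 °C; cost ≤ 57 $/kg; k ≥ 3.78 W/(m·K). Survivors: brass, low-carbon steel.
Convert each candidate to consistent units, then evaluate M:
  brass: E = 107.2 GPa, ρ = 8426 kg/m³
  low-carbon steel: E = 203.4 GPa, ρ = 7827 kg/m³
  low-carbon steel: M = 0.751×10⁻³
  brass: M = 0.564×10⁻³
Low-carbon steel ranks first.

low-carbon steel, M = 0.751×10⁻³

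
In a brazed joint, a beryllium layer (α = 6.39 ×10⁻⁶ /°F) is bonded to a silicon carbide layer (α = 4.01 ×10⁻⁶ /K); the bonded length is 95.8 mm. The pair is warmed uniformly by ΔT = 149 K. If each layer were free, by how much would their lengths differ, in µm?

107 µm

beryllium: α = 6.39×10⁻⁶/°F × 9/5 = 11.5×10⁻⁶/K.
Δα = |11.5 − 4.01|×10⁻⁶/K = 7.49×10⁻⁶/K.
ΔL_mismatch = Δα·L·ΔT = 7.49×10⁻⁶ × 95.8 mm × 149.0 K = 107 µm.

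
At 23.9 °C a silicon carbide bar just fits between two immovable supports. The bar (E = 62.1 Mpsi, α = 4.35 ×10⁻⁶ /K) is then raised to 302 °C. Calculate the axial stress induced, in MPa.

E = 62.1 Mpsi = 428.2 GPa.
ΔT = 278.1 K. Constrained thermal stress σ = E·α·ΔT = 428.2×10³ MPa × 4.35×10⁻⁶ × 278.1 = 518 MPa (compressive).

518 MPa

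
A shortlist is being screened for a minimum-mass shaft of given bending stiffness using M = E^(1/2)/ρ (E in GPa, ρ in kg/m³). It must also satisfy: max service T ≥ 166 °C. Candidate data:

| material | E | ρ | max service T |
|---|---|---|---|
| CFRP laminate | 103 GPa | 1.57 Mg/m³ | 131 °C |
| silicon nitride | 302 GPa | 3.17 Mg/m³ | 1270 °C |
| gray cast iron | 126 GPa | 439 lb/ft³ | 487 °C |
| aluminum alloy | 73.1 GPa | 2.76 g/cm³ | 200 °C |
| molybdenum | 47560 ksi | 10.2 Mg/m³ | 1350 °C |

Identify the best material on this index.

silicon nitride

Screen on constraints: max service T ≥ 166 °C. Survivors: silicon nitride, gray cast iron, aluminum alloy, molybdenum.
In SI units:
  silicon nitride: E = 302.0 GPa, ρ = 3170 kg/m³
  gray cast iron: E = 126.0 GPa, ρ = 7032 kg/m³
  aluminum alloy: E = 73.10 GPa, ρ = 2760 kg/m³
  molybdenum: E = 327.9 GPa, ρ = 10200 kg/m³
  silicon nitride: M = 5.48×10⁻³
  aluminum alloy: M = 3.10×10⁻³
  molybdenum: M = 1.78×10⁻³
  gray cast iron: M = 1.60×10⁻³
The maximum is for silicon nitride.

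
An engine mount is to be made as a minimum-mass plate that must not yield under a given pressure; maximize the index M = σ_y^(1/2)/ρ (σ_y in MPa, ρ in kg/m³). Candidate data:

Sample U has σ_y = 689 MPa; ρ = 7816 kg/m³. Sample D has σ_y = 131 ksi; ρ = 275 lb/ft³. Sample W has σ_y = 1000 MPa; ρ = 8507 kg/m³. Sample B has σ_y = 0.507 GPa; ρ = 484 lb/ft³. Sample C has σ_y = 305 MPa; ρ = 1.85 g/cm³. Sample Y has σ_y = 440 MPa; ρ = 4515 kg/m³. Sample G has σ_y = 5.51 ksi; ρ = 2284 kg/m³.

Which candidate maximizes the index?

sample C

Putting every candidate on a common basis:
  sample U: σ_y = 689.0 MPa, ρ = 7816 kg/m³
  sample D: σ_y = 903.2 MPa, ρ = 4405 kg/m³
  sample W: σ_y = 1000 MPa, ρ = 8507 kg/m³
  sample B: σ_y = 507.0 MPa, ρ = 7753 kg/m³
  sample C: σ_y = 305.0 MPa, ρ = 1850 kg/m³
  sample Y: σ_y = 440.0 MPa, ρ = 4515 kg/m³
  sample G: σ_y = 37.99 MPa, ρ = 2284 kg/m³
  sample C: M = 9.44×10⁻³
  sample D: M = 6.82×10⁻³
  sample Y: M = 4.65×10⁻³
  sample W: M = 3.72×10⁻³
  sample U: M = 3.36×10⁻³
  sample B: M = 2.90×10⁻³
  sample G: M = 2.70×10⁻³
Highest index: sample C.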